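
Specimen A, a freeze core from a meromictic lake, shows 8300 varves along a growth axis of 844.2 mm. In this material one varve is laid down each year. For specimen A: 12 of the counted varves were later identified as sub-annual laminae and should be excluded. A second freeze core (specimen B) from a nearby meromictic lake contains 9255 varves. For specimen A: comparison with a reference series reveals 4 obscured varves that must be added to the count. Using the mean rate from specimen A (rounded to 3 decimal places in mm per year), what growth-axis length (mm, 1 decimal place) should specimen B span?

Specimen A: correcting the raw count gives 8300 − 12 + 4 = 8292 true varves.
A: 844.2 mm over 8292 years gives 844.2 / 8292 ≈ 0.102 mm/year.
For B, 0.102 mm/year × 9255 years = 944.0 mm.

944.0 mm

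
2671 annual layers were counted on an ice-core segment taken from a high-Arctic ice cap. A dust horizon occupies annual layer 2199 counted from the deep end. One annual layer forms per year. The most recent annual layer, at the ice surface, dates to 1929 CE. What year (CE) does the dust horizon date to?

2671 − 2199 = 472 annual layers lie beyond the dust horizon toward the ice surface.
1929 − 472 = 1457 CE.

1457 CE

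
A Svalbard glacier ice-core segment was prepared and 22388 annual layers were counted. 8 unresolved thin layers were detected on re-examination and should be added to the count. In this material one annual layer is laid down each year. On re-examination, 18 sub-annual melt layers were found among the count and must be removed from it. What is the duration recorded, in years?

Adjusted count: 22388 − 18 + 8 = 22378 annual layers.
At one annual layer per year, that is 22378 years.

22378 yr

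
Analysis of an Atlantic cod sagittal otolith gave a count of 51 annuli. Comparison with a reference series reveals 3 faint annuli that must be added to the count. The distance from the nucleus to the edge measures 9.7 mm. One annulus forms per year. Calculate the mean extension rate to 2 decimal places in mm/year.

Adjusted count: 51 + 3 = 54 annuli.
Extension rate ≈ 9.7 / 54 = 0.18 mm/year.

0.18 mm/year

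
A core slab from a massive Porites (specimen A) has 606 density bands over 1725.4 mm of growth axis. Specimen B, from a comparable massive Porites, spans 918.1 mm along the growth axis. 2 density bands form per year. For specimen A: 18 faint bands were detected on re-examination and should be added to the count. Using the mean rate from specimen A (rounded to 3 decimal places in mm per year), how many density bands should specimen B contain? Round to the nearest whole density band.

332 density bands

Specimen A: correcting the raw count gives 606 + 18 = 624 true density bands.
Specimen A: dividing by 2 density bands per year: 624 / 2 = 312 years.
A: Extension rate ≈ 1725.4 / 312 = 5.530 mm per year.
For B, 918.1 / 5.530 = 166.02 years; at 2 density bands per year that is 166.02 × 2 ≈ 332 density bands.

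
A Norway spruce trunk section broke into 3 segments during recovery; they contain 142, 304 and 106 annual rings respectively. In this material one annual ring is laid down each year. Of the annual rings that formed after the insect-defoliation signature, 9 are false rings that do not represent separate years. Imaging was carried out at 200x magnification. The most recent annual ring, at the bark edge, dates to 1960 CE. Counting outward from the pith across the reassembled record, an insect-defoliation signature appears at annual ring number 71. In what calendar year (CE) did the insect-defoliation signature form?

Total annual rings = 142 + 304 + 106 = 552.
Between annual ring 71 and the bark edge there are 552 − 71 = 481 annual rings.
Excluding 9 false annual rings: 481 − 9 = 472.
1960 − 472 = 1488 CE.

1488 CE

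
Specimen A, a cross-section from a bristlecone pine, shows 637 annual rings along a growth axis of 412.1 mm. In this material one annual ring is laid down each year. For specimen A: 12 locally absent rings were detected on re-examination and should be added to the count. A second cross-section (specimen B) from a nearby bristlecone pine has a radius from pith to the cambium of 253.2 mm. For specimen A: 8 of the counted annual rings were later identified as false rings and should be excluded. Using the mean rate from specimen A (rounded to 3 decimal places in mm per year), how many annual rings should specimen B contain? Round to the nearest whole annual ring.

394 annual rings

Specimen A: correcting the raw count gives 637 − 8 + 12 = 641 true annual rings.
A: Extension rate ≈ 412.1 / 641 = 0.643 mm per year.
B spans 253.2 / 0.643 = 393.78 years ≈ 394 annual rings.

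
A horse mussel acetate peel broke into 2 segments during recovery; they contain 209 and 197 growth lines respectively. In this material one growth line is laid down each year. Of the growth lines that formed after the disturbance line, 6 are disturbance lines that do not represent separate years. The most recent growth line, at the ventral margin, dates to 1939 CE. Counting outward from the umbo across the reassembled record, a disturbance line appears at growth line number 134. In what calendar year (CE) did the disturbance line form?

Total growth lines = 209 + 197 = 406.
The disturbance line sits at growth line 134 from the umbo, so 406 − 134 = 272 growth lines formed after it.
Excluding 6 false growth lines: 272 − 6 = 266.
The growth line at the ventral margin is 1939 CE, so the disturbance line dates to 1939 − 266 = 1673 CE.

1673 CE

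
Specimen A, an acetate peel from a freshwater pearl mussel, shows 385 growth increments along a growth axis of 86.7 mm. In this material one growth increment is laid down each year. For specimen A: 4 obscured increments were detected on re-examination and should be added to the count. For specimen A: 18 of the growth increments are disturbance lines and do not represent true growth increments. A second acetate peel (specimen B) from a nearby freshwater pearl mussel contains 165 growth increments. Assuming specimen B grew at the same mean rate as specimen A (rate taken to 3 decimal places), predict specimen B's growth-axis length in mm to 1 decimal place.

Specimen A: true growth increment count = 385 − 18 + 4 = 371.
A: Extension rate ≈ 86.7 / 371 = 0.234 mm/yr.
Length of B = 0.234 × 165 = 38.6 mm.

38.6 mm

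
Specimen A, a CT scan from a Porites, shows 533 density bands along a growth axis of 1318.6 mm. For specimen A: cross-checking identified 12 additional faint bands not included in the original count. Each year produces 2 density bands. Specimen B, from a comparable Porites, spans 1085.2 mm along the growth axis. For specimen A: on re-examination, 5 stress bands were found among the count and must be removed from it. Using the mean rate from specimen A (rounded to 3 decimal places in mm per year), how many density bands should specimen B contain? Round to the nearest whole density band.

Specimen A: correcting the raw count gives 533 − 5 + 12 = 540 true density bands.
Specimen A: 540 density bands at 2 per year is 540 / 2 = 270 years.
A: 1318.6 mm over 270 years gives 1318.6 / 270 ≈ 4.884 mm/year.
For B, 1085.2 / 4.884 = 222.19 years; at 2 density bands per year that is 222.19 × 2 ≈ 444 density bands.

444 density bands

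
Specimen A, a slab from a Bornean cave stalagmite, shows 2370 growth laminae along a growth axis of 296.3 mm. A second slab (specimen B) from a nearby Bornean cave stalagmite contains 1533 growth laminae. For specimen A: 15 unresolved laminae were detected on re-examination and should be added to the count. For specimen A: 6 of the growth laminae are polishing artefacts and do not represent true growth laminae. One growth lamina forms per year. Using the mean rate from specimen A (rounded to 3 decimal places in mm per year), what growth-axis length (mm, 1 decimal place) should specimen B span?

191.6 mm

Specimen A: after corrections the count is 2370 − 6 + 15 = 2379 growth laminae.
A: 296.3 mm over 2379 years gives 296.3 / 2379 ≈ 0.125 mm/year.
B's length ≈ 0.125 × 1533 = 191.6 mm.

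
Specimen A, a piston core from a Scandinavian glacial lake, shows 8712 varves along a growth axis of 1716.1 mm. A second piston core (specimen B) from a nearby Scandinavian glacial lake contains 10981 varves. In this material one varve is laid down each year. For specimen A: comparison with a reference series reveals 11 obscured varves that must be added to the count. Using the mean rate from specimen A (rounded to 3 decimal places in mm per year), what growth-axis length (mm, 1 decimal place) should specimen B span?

2163.3 mm

Specimen A: adjusted count: 8712 + 11 = 8723 varves.
A: Extension rate ≈ 1716.1 / 8723 = 0.197 mm/year.
Length of B = 0.197 × 10981 = 2163.3 mm.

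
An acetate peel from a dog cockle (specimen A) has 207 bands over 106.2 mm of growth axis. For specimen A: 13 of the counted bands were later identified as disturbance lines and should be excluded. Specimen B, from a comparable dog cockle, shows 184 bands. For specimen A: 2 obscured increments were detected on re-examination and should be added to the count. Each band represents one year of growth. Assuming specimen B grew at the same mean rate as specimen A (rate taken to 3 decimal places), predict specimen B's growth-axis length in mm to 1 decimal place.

99.7 mm

Specimen A: true band count = 207 − 13 + 2 = 196.
A: Mean rate = 106.2 mm / 196 years ≈ 0.542 mm/year.
B's length ≈ 0.542 × 184 = 99.7 mm.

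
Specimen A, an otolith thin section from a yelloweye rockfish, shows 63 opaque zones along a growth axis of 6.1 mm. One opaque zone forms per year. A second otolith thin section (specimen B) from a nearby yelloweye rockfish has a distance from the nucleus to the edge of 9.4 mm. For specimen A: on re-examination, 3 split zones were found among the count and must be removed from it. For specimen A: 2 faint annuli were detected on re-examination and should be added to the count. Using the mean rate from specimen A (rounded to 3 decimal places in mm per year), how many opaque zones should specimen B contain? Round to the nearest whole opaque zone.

96 opaque zones

Specimen A: adjusted count: 63 − 3 + 2 = 62 opaque zones.
A: Mean rate = 6.1 mm / 62 years ≈ 0.098 mm per year.
Specimen B: 9.4 mm / 0.098 mm per year = 95.92 years ≈ 96 opaque zones.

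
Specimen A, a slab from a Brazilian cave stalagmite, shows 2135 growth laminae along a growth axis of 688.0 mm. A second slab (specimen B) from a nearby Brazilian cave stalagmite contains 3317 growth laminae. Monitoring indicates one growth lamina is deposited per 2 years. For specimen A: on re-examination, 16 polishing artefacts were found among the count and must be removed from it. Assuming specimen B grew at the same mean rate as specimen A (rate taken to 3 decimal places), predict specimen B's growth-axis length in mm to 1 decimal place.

1074.7 mm

Specimen A: adjusted count: 2135 − 16 = 2119 growth laminae.
Specimen A: at 2 years per growth lamina, 2119 × 2 = 4238 years.
A: 688.0 mm over 4238 years gives 688.0 / 4238 ≈ 0.162 mm per year.
Specimen B: at 2 years per growth lamina, 3317 × 2 = 6634 years. For B, 0.162 mm/year × 6634 years = 1074.7 mm.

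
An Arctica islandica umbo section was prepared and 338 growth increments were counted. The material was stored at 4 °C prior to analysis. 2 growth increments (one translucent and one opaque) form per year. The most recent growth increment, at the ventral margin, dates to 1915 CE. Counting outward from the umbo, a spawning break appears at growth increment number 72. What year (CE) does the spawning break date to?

1782 CE

338 − 72 = 266 growth increments lie beyond the spawning break toward the ventral margin.
266 growth increments at 2 per year is 266 / 2 = 133 years.
1915 − 133 = 1782 CE.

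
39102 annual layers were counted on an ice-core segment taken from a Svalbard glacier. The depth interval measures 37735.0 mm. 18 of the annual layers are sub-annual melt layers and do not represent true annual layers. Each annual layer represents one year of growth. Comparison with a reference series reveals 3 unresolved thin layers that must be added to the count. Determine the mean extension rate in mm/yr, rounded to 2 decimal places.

0.97 mm/yr

True annual layer count = 39102 − 18 + 3 = 39087.
Extension rate ≈ 37735.0 / 39087 = 0.97 mm/yr.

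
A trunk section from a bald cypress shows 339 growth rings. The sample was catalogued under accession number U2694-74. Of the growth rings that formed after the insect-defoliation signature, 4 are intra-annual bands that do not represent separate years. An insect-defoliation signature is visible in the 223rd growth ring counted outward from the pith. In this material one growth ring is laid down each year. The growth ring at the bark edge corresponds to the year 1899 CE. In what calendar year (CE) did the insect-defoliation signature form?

339 − 223 = 116 growth rings lie beyond the insect-defoliation signature toward the bark edge.
Excluding 4 false growth rings: 116 − 4 = 112.
Counting back 112 years from 1899 CE places the insect-defoliation signature in 1899 − 112 = 1787 CE.

1787 CE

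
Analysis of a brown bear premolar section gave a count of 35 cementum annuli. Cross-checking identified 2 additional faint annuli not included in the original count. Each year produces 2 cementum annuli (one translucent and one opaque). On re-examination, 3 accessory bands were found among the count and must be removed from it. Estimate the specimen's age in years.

After corrections the count is 35 − 3 + 2 = 34 cementum annuli.
Dividing by 2 cementum annuli per year: 34 / 2 = 17 years.

17 yr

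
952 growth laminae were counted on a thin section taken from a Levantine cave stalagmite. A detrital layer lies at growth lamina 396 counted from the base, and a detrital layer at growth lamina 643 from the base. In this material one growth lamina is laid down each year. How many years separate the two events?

247 years

Separation: 643 − 396 = 247 growth laminae.
At one growth lamina per year, 247 years elapsed between them.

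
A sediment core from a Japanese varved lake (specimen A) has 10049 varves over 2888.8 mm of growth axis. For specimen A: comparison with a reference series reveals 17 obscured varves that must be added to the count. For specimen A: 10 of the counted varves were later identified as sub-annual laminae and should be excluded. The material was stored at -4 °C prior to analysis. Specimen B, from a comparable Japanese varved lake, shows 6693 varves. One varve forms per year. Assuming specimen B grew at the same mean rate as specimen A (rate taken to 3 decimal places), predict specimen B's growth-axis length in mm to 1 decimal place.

1920.9 mm

Specimen A: true varve count = 10049 − 10 + 17 = 10056.
A: Extension rate ≈ 2888.8 / 10056 = 0.287 mm/yr.
For B, 0.287 mm/year × 6693 years = 1920.9 mm.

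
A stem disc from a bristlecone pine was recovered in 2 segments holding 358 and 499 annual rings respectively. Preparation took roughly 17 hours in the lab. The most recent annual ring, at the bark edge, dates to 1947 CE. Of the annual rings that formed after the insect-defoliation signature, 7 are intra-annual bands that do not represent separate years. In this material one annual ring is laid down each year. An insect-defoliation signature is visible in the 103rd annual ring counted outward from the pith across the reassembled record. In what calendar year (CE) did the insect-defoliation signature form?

Total annual rings = 358 + 499 = 857.
Between annual ring 103 and the bark edge there are 857 − 103 = 754 annual rings.
754 − 7 false = 747 true annual rings after the insect-defoliation signature.
Counting back 747 years from 1947 CE places the insect-defoliation signature in 1947 − 747 = 1200 CE.

1200 CE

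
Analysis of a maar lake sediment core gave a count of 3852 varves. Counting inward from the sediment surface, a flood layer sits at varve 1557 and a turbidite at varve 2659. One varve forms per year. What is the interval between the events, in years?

1102 years

2659 − 1557 = 1102 varves lie between the two events.
At one varve per year, 1102 years elapsed between them.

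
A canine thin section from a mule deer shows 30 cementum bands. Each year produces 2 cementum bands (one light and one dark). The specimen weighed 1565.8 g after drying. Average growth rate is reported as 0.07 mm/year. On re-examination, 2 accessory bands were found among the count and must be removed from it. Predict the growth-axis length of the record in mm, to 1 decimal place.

True cementum band count = 30 − 2 = 28.
28 cementum bands at 2 per year is 28 / 2 = 14 years.
Predicted length = 0.07 mm/year × 14 years = 1.0 mm.

1.0 mm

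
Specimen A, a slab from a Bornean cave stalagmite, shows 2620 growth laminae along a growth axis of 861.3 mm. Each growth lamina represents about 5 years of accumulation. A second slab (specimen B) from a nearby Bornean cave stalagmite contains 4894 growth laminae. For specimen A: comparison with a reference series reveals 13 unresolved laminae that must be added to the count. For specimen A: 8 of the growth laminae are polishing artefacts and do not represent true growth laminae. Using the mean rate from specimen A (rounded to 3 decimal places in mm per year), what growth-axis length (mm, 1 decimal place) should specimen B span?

1615.0 mm

Specimen A: adjusted count: 2620 − 8 + 13 = 2625 growth laminae.
Specimen A: multiplying by 5 years per growth lamina: 2625 × 5 = 13125 years.
A: Mean rate = 861.3 mm / 13125 years ≈ 0.066 mm/yr.
Specimen B: 4894 growth laminae at 5 years each span 4894 × 5 = 24470 years. B's length ≈ 0.066 × 24470 = 1615.0 mm.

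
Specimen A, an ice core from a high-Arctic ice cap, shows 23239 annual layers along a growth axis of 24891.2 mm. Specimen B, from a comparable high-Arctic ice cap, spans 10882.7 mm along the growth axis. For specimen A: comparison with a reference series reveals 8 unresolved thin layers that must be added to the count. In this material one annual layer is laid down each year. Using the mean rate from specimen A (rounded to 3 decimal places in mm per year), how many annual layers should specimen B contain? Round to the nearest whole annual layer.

Specimen A: correcting the raw count gives 23239 + 8 = 23247 true annual layers.
A: Mean rate = 24891.2 mm / 23247 years ≈ 1.071 mm/year.
For B, 10882.7 / 1.071 = 10161.25 years ≈ 10161 annual layers.

10161 annual layers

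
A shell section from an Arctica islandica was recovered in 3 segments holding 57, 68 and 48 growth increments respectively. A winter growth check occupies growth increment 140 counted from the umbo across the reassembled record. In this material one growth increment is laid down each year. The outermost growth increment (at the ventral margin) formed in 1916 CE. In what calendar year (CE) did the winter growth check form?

1883 CE

Total growth increments = 57 + 68 + 48 = 173.
The winter growth check sits at growth increment 140 from the umbo, so 173 − 140 = 33 growth increments formed after it.
The growth increment at the ventral margin is 1916 CE, so the winter growth check dates to 1916 − 33 = 1883 CE.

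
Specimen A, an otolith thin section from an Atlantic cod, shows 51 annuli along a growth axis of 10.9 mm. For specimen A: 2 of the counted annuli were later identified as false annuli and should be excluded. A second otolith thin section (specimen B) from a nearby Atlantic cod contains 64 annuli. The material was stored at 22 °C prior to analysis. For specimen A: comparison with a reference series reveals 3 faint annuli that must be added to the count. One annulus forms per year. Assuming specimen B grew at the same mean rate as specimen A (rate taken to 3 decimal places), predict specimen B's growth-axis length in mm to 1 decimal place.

13.4 mm

Specimen A: correcting the raw count gives 51 − 2 + 3 = 52 true annuli.
A: 10.9 mm over 52 years gives 10.9 / 52 ≈ 0.210 mm/yr.
B's length ≈ 0.210 × 64 = 13.4 mm.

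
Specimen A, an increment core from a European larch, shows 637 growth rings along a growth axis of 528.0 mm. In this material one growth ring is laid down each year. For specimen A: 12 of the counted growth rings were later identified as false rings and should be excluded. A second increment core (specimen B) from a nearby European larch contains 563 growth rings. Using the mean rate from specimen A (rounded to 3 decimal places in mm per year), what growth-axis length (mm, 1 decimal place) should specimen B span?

Specimen A: true growth ring count = 637 − 12 = 625.
A: Mean rate = 528.0 mm / 625 years ≈ 0.845 mm/year.
For B, 0.845 mm/year × 563 years = 475.7 mm.

475.7 mm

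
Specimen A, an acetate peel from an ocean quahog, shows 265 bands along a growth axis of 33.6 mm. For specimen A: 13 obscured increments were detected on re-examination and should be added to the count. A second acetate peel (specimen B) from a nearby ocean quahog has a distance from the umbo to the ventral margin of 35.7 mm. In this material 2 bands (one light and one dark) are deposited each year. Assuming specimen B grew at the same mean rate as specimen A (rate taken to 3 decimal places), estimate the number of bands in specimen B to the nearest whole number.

Specimen A: true band count = 265 + 13 = 278.
Specimen A: 278 bands at 2 per year is 278 / 2 = 139 years.
A: 33.6 mm over 139 years gives 33.6 / 139 ≈ 0.242 mm/yr.
For B, 35.7 / 0.242 = 147.52 years; at 2 bands per year that is 147.52 × 2 ≈ 295 bands.

295 bands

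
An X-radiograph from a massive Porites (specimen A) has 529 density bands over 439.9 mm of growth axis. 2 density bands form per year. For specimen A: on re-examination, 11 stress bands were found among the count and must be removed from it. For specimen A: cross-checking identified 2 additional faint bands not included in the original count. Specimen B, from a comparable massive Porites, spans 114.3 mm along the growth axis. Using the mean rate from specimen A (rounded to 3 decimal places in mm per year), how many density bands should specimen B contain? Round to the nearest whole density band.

Specimen A: adjusted count: 529 − 11 + 2 = 520 density bands.
Specimen A: dividing by 2 density bands per year: 520 / 2 = 260 years.
A: Mean rate = 439.9 mm / 260 years ≈ 1.692 mm/year.
B spans 114.3 / 1.692 = 67.55 years; at 2 density bands per year that is 67.55 × 2 ≈ 135 density bands.

135 density bands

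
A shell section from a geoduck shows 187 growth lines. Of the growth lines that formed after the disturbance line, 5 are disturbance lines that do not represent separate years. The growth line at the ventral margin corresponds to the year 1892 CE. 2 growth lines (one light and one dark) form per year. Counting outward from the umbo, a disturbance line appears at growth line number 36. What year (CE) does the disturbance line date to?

The disturbance line sits at growth line 36 from the umbo, so 187 − 36 = 151 growth lines formed after it.
Removing the 5 false growth lines leaves 151 − 5 = 146 true growth lines beyond the disturbance line.
146 growth lines at 2 per year is 146 / 2 = 73 years.
The growth line at the ventral margin is 1892 CE, so the disturbance line dates to 1892 − 73 = 1819 CE.

1819 CE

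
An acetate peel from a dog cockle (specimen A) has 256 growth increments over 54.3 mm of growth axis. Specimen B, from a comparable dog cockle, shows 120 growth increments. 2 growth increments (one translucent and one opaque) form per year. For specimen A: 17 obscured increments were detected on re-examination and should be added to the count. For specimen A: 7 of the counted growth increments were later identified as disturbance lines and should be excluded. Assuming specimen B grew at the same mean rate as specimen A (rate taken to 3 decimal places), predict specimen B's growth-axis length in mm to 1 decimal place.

Specimen A: adjusted count: 256 − 7 + 17 = 266 growth increments.
Specimen A: 266 growth increments at 2 per year is 266 / 2 = 133 years.
A: 54.3 mm over 133 years gives 54.3 / 133 ≈ 0.408 mm/yr.
Specimen B: dividing by 2 growth increments per year: 120 / 2 = 60 years. For B, 0.408 mm/year × 60 years = 24.5 mm.

24.5 mm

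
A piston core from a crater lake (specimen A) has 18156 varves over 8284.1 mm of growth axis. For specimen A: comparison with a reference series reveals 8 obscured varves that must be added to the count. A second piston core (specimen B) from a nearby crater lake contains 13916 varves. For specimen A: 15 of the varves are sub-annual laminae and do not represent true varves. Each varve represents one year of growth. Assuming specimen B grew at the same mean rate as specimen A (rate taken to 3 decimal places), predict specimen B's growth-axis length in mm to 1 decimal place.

Specimen A: correcting the raw count gives 18156 − 15 + 8 = 18149 true varves.
A: 8284.1 mm over 18149 years gives 8284.1 / 18149 ≈ 0.456 mm per year.
B's length ≈ 0.456 × 13916 = 6345.7 mm.

6345.7 mm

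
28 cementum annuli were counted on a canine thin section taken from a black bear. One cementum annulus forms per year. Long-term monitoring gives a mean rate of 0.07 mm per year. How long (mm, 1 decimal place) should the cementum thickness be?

2.0 mm

28 years of growth are recorded.
28 years at 0.07 mm/year gives 0.07 × 28 = 2.0 mm.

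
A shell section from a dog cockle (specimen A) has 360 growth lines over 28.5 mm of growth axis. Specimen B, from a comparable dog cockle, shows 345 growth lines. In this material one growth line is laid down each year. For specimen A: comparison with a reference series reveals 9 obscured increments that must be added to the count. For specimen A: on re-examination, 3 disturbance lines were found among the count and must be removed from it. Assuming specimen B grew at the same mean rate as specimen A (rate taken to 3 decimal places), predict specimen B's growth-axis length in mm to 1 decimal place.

Specimen A: adjusted count: 360 − 3 + 9 = 366 growth lines.
A: Mean rate = 28.5 mm / 366 years ≈ 0.078 mm/year.
B's length ≈ 0.078 × 345 = 26.9 mm.

26.9 mm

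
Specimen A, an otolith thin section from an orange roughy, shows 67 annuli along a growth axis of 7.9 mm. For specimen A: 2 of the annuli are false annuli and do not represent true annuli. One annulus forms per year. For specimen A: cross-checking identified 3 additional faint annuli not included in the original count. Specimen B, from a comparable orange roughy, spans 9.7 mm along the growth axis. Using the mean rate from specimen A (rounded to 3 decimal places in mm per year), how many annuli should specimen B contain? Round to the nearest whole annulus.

Specimen A: true annulus count = 67 − 2 + 3 = 68.
A: 7.9 mm over 68 years gives 7.9 / 68 ≈ 0.116 mm/yr.
Specimen B: 9.7 mm / 0.116 mm per year = 83.62 years ≈ 84 annuli.

84 annuli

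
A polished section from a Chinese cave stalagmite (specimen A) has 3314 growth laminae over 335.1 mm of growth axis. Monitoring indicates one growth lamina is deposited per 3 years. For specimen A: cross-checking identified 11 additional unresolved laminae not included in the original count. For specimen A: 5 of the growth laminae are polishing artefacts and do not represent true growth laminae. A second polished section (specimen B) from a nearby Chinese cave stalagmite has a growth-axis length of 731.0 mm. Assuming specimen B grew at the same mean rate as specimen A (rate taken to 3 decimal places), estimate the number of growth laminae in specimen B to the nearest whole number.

Specimen A: correcting the raw count gives 3314 − 5 + 11 = 3320 true growth laminae.
Specimen A: multiplying by 3 years per growth lamina: 3320 × 3 = 9960 years.
A: 335.1 mm over 9960 years gives 335.1 / 9960 ≈ 0.034 mm/yr.
For B, 731.0 / 0.034 = 21500.00 years; at 3 years per growth lamina that is 21500.00 / 3 ≈ 7167 growth laminae.

7167 growth laminae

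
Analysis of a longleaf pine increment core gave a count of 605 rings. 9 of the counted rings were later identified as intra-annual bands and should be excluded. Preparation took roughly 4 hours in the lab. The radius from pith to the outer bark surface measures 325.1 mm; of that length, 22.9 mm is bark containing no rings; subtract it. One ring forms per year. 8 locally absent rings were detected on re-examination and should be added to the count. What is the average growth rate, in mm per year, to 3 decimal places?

True ring count = 605 − 9 + 8 = 604.
Net length = 325.1 − 22.9 = 302.2 mm.
Extension rate ≈ 302.2 / 604 = 0.500 mm per year.

0.500 mm per year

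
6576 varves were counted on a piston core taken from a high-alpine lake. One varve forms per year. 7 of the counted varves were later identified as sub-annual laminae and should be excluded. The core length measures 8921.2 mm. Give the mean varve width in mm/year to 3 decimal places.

1.358 mm/year

True varve count = 6576 − 7 = 6569.
Mean rate = 8921.2 mm / 6569 years ≈ 1.358 mm/year.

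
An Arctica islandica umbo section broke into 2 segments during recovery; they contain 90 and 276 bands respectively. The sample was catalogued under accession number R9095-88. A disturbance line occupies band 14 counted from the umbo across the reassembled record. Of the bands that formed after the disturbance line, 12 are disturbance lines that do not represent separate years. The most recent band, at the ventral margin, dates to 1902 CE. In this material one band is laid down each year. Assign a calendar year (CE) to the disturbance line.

1562 CE

Total bands = 90 + 276 = 366.
366 − 14 = 352 bands lie beyond the disturbance line toward the ventral margin.
Excluding 12 false bands: 352 − 12 = 340.
1902 − 340 = 1562 CE.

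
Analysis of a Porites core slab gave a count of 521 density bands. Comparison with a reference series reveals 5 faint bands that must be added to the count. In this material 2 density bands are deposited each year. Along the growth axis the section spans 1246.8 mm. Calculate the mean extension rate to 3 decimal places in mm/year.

After corrections the count is 521 + 5 = 526 density bands.
With 2 density bands per year, 526 / 2 = 263 years.
Mean rate = 1246.8 mm / 263 years ≈ 4.741 mm/year.

4.741 mm/year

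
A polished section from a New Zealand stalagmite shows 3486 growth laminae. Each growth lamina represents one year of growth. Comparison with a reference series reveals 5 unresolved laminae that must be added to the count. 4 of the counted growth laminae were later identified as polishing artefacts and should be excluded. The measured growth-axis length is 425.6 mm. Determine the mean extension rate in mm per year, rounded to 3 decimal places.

Adjusted count: 3486 − 4 + 5 = 3487 growth laminae.
Mean rate = 425.6 mm / 3487 years ≈ 0.122 mm per year.

0.122 mm per year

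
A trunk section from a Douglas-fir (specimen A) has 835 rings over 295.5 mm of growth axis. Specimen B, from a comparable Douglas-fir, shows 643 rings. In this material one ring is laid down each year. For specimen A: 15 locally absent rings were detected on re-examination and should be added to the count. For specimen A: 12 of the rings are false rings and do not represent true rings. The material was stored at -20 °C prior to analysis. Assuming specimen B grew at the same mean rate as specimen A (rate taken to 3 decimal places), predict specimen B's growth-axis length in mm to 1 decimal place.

Specimen A: after corrections the count is 835 − 12 + 15 = 838 rings.
A: 295.5 mm over 838 years gives 295.5 / 838 ≈ 0.353 mm per year.
Length of B = 0.353 × 643 = 227.0 mm.

227.0 mm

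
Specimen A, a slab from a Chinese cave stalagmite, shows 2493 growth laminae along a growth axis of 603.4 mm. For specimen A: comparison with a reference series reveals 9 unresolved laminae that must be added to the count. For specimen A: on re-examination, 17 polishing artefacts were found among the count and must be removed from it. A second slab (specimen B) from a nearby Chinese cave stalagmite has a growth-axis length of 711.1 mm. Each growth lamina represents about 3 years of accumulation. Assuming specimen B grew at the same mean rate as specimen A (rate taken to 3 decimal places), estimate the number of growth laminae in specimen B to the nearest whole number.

Specimen A: adjusted count: 2493 − 17 + 9 = 2485 growth laminae.
Specimen A: 2485 growth laminae at 3 years each span 2485 × 3 = 7455 years.
A: Mean rate = 603.4 mm / 7455 years ≈ 0.081 mm/year.
For B, 711.1 / 0.081 = 8779.01 years; at 3 years per growth lamina that is 8779.01 / 3 ≈ 2926 growth laminae.

2926 growth laminae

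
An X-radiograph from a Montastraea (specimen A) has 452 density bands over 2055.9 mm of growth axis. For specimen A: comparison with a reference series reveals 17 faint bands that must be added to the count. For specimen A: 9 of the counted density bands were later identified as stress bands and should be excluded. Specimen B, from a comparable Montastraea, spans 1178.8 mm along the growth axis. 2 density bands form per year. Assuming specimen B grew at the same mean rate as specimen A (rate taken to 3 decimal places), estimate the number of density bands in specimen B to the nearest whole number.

Specimen A: true density band count = 452 − 9 + 17 = 460.
Specimen A: dividing by 2 density bands per year: 460 / 2 = 230 years.
A: Extension rate ≈ 2055.9 / 230 = 8.939 mm/yr.
For B, 1178.8 / 8.939 = 131.87 years; at 2 density bands per year that is 131.87 × 2 ≈ 264 density bands.

264 density bands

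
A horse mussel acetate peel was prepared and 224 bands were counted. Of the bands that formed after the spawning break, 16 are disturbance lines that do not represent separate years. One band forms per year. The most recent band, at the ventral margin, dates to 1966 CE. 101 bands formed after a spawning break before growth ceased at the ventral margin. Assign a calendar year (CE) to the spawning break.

101 bands post-date the spawning break.
101 − 16 false = 85 true bands after the spawning break.
Counting back 85 years from 1966 CE places the spawning break in 1966 − 85 = 1881 CE.

1881 CE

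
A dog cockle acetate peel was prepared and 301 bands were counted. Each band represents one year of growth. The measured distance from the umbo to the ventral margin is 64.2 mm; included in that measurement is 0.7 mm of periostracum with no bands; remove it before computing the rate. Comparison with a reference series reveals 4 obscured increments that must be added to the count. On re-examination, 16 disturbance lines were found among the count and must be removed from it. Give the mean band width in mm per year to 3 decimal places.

0.220 mm per year

Adjusted count: 301 − 16 + 4 = 289 bands.
Net length = 64.2 − 0.7 = 63.5 mm.
Mean rate = 63.5 mm / 289 years ≈ 0.220 mm per year.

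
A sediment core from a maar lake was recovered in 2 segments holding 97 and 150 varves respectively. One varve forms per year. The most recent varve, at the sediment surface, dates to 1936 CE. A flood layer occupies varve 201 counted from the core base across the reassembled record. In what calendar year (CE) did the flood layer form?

1890 CE

Total varves = 97 + 150 = 247.
Between varve 201 and the sediment surface there are 247 − 201 = 46 varves.
The varve at the sediment surface is 1936 CE, so the flood layer dates to 1936 − 46 = 1890 CE.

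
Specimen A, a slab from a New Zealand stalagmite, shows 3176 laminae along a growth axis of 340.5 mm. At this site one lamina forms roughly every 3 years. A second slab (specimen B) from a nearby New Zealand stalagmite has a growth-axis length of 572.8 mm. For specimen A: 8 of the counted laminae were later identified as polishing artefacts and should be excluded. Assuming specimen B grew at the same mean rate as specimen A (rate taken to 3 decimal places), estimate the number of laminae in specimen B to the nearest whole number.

Specimen A: adjusted count: 3176 − 8 = 3168 laminae.
Specimen A: multiplying by 3 years per lamina: 3168 × 3 = 9504 years.
A: Extension rate ≈ 340.5 / 9504 = 0.036 mm per year.
Specimen B: 572.8 mm / 0.036 mm per year = 15911.11 years; at 3 years per lamina that is 15911.11 / 3 ≈ 5304 laminae.

5304 laminae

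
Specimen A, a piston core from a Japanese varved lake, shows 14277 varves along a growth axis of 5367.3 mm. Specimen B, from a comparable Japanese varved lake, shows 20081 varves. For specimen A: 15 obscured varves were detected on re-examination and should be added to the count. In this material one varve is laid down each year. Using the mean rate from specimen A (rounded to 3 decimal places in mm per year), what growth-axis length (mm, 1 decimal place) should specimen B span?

Specimen A: adjusted count: 14277 + 15 = 14292 varves.
A: Mean rate = 5367.3 mm / 14292 years ≈ 0.376 mm/yr.
For B, 0.376 mm/year × 20081 years = 7550.5 mm.

7550.5 mm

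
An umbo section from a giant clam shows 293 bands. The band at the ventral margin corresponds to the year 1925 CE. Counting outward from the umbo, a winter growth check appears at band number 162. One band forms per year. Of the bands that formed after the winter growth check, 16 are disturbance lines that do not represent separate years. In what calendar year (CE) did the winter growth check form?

1810 CE

293 − 162 = 131 bands lie beyond the winter growth check toward the ventral margin.
131 − 16 false = 115 true bands after the winter growth check.
The band at the ventral margin is 1925 CE, so the winter growth check dates to 1925 − 115 = 1810 CE.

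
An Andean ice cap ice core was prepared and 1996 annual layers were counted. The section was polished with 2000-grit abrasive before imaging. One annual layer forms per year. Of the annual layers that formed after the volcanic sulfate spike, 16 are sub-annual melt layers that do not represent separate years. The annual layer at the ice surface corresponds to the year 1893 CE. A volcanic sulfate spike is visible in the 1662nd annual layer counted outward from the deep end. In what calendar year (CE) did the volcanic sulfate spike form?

1575 CE

Between annual layer 1662 and the ice surface there are 1996 − 1662 = 334 annual layers.
334 − 16 false = 318 true annual layers after the volcanic sulfate spike.
The annual layer at the ice surface is 1893 CE, so the volcanic sulfate spike dates to 1893 − 318 = 1575 CE.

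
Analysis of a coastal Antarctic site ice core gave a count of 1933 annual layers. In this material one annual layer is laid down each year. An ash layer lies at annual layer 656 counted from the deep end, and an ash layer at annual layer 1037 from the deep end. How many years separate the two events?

381 years

The two markers are separated by 1037 − 656 = 381 annual layers.
One annual layer per year makes the interval 381 years.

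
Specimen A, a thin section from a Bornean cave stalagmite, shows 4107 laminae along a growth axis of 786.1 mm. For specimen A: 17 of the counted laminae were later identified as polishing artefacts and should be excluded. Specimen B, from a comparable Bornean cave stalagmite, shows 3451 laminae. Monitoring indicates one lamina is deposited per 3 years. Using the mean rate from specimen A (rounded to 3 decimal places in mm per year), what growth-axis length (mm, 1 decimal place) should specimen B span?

Specimen A: correcting the raw count gives 4107 − 17 = 4090 true laminae.
Specimen A: at 3 years per lamina, 4090 × 3 = 12270 years.
A: Mean rate = 786.1 mm / 12270 years ≈ 0.064 mm/yr.
Specimen B: multiplying by 3 years per lamina: 3451 × 3 = 10353 years. For B, 0.064 mm/year × 10353 years = 662.6 mm.

662.6 mm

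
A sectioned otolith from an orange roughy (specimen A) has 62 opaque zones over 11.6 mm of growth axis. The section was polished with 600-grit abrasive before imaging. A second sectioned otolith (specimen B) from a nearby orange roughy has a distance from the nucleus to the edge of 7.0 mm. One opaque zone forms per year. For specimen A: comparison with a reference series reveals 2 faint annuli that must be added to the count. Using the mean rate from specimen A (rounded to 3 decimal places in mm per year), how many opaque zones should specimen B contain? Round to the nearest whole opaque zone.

39 opaque zones

Specimen A: correcting the raw count gives 62 + 2 = 64 true opaque zones.
A: Mean rate = 11.6 mm / 64 years ≈ 0.181 mm/yr.
B spans 7.0 / 0.181 = 38.67 years ≈ 39 opaque zones.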